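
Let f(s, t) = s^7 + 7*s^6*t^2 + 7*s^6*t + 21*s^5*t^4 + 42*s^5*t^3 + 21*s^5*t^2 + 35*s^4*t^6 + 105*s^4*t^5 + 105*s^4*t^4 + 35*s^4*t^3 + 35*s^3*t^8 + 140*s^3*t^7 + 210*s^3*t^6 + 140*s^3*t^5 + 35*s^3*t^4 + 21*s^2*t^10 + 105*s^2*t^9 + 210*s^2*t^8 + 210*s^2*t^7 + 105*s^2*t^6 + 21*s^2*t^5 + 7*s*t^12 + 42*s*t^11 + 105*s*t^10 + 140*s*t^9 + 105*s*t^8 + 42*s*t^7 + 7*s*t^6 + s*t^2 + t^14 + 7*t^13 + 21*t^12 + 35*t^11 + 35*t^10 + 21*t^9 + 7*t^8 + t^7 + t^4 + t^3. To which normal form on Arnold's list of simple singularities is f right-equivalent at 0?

D_{8}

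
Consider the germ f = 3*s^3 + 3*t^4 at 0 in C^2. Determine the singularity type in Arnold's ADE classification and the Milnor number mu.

Type E_{6}, Milnor number mu = 6.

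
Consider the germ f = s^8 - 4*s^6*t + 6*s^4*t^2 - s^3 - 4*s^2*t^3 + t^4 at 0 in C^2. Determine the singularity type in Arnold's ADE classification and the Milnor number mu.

Type E_{6}, Milnor number mu = 6.

The Hessian of f at 0 has rank 0. Corank 2; j^3 = -s^3 is a perfect cube, so E-series; the 4-jet and mu = 6 give E_6.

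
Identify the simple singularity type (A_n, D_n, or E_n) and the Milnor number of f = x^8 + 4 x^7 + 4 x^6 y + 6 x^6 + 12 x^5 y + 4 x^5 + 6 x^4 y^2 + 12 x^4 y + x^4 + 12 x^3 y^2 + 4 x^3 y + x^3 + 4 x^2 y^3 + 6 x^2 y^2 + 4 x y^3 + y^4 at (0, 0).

Type E6, Milnor number mu = 6.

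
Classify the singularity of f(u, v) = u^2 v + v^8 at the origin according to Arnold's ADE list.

D_{9}

The Hessian of f at 0 has rank 0. Corank 2; j^3 = u^2*v has shape L^2 M (L != M), so D-series; mu = 9 gives D_9.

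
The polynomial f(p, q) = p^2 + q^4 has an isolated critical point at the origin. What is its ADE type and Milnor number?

Type A_3, Milnor number mu = 3.

The Hessian of f at 0 is [[2, 0], [0, 0]] with rank 1, so corank 1. A Groebner basis of the Jacobian ideal J(f) in C{p,q} is {q^3, p}; counting standard monomials gives mu = 3. Corank 1: A-series; mu = 3 gives A_3.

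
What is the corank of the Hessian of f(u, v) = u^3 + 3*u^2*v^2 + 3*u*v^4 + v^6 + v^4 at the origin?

2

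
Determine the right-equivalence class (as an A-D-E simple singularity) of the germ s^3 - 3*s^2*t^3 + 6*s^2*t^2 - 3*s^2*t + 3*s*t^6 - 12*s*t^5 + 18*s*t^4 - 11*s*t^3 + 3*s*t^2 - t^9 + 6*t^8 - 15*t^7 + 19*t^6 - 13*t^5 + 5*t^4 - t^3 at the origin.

The Hessian of f at 0 has rank 0. Corank 2; j^3 = (s - t)^3 is a perfect cube, so E-series; the 4-jet and mu = 7 give E_7.

E7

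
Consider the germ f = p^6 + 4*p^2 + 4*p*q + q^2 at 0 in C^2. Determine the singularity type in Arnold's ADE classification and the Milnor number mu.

Type A_5, Milnor number mu = 5.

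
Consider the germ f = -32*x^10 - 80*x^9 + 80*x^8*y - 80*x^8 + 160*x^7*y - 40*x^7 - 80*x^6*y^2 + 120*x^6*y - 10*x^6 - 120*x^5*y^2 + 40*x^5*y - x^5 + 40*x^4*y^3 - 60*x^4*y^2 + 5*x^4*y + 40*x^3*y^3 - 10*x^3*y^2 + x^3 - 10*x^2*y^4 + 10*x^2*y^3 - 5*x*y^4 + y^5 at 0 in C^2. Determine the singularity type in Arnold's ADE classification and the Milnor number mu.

Type E8, Milnor number mu = 8.

The Hessian of f at 0 has rank 0. Corank 2; j^3 = x^3 is a perfect cube, so E-series; the 5-jet and mu = 8 give E_8.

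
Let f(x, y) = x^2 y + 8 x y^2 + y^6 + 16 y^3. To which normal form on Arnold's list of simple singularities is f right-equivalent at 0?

The Hessian of f at 0 is [[0, 0], [0, 0]] with rank 0, so corank 2. A Groebner basis of the Jacobian ideal J(f) in C{x,y} is {x^2/6 + y^5 - 8*y^2/3, x^3 + 64*y^3, x*y + 4*y^2}; counting standard monomials gives mu = 7. Corank 2; j^3 = y*(x + 4*y)^2 has shape L^2 M (L != M), so D-series; mu = 7 gives D_7.

D_7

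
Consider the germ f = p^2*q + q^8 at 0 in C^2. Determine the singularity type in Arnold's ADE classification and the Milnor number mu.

The Hessian of f at 0 has rank 0. Corank 2; j^3 = p^2*q has shape L^2 M (L != M), so D-series; mu = 9 gives D_9.

Type D_9, Milnor number mu = 9.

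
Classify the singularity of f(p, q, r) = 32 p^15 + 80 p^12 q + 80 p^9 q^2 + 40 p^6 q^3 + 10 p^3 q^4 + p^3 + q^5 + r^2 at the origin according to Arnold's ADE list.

The Hessian of f at 0 has rank 1. Corank 2; j^3 = p^3 is a perfect cube, so E-series; the 5-jet and mu = 8 give E_8.

E8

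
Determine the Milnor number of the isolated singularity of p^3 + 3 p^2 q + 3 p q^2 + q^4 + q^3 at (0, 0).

6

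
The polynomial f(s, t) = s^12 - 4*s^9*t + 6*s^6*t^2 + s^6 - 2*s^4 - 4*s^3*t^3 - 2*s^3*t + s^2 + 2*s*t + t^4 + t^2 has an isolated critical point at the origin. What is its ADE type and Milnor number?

Type A3, Milnor number mu = 3.

The Hessian of f at 0 is [[2, 2], [2, 2]] with rank 1, so corank 1. A Groebner basis of the Jacobian ideal J(f) in C{s,t} is {t^3, s + t}; counting standard monomials gives mu = 3. Corank 1: A-series; mu = 3 gives A_3.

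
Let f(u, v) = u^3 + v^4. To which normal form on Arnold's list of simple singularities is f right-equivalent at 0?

E6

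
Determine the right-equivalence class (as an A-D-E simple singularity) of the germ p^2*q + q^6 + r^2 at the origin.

D_7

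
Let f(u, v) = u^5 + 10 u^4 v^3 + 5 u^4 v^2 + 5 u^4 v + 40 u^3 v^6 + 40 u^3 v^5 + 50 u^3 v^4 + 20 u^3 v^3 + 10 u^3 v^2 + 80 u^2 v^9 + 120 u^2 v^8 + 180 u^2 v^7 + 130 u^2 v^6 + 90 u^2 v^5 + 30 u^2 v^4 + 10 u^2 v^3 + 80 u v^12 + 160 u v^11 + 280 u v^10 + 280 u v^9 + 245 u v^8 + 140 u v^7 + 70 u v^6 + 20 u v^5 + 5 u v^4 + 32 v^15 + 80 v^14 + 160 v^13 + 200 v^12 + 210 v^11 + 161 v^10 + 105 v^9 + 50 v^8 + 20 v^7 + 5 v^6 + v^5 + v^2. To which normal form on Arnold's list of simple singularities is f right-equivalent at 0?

A_4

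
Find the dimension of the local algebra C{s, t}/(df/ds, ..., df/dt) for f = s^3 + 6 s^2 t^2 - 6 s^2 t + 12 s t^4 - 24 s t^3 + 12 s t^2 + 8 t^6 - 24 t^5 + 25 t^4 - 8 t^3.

The Hessian of f at 0 is [[0, 0], [0, 0]] with rank 0, so corank 2. A Groebner basis of the Jacobian ideal J(f) in C{s,t} is {s^3 + 3*s^2 - 12*s*t + 12*t^2, s^2*t + s^2 - 4*s*t + 4*t^2, s^2/4 + s*t^2 - s*t + t^2, t^3}; counting standard monomials gives mu = 6. Corank 2; j^3 = (s - 2*t)^3 is a perfect cube, so E-series; the 4-jet and mu = 6 give E_6.

6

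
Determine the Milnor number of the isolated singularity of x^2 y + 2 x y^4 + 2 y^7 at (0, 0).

The Hessian of f at 0 has rank 0. Corank 2; j^3 = x^2*y has shape L^2 M (L != M), so D-series; mu = 8 gives D_8.

8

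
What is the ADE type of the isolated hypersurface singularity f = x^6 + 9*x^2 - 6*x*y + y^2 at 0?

A_5

The Hessian of f at 0 has rank 1. Corank 1: A-series; mu = 5 gives A_5.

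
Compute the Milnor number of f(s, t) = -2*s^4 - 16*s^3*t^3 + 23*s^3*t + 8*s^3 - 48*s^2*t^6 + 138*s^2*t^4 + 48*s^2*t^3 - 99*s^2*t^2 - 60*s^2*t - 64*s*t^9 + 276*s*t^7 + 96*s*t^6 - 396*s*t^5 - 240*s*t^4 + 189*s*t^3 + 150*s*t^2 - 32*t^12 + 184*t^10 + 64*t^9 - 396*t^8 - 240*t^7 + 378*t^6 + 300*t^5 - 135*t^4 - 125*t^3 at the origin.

The Hessian of f at 0 is [[0, 0], [0, 0]] with rank 0, so corank 2. A Groebner basis of the Jacobian ideal J(f) in C{s,t} is {768*s^2 - 3840*s*t + t^4 + 8*t^3 + 4800*t^2, s^3 - 660*s^2 + 3300*s*t - 45*t^3/2 - 4125*t^2, s^2*t - 168*s^2 + 840*s*t - 8*t^3 - 1050*t^2, -32*s^2 + s*t^2 + 160*s*t - 17*t^3/6 - 200*t^2}; counting standard monomials gives mu = 7. Corank 2; j^3 = (2*s - 5*t)^3 is a perfect cube, so E-series; the 4-jet and mu = 7 give E_7.

7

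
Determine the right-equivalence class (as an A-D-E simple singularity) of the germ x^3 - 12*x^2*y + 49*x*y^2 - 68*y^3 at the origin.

The Hessian of f at 0 has rank 0. Corank 2; j^3 = (x - 4*y)*(x^2 - 8*x*y + 17*y^2) splits into three distinct lines over C (the quadratic factor has nonzero discriminant), so D_4.

D_4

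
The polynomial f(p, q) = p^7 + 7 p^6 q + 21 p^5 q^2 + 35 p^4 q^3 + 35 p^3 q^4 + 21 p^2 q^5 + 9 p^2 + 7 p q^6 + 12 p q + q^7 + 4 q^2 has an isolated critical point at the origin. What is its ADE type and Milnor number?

The Hessian of f at 0 has rank 1. Corank 1: A-series; mu = 6 gives A_6.

Type A6, Milnor number mu = 6.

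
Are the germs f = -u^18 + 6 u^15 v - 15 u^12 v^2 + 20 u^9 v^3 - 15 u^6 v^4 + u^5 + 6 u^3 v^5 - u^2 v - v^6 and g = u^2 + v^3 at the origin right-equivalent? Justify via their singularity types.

No.

The Hessian of f at 0 has rank 0. Corank 2; j^3 = -u^2*v has shape L^2 M (L != M), so D-series; mu = 7 gives D_7. The Hessian of g at 0 has rank 1. Corank 1: A-series; mu = 2 gives A_2. f is D_7 but g is A_2, hence not right-equivalent.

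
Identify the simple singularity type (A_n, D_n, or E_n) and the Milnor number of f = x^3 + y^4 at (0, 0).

The Hessian of f at 0 is [[0, 0], [0, 0]] with rank 0, so corank 2. A Groebner basis of the Jacobian ideal J(f) in C{x,y} is {y^3, x^2}; counting standard monomials gives mu = 6. Corank 2; j^3 = x^3 is a perfect cube, so E-series; the 4-jet and mu = 6 give E_6.

Type E_{6}, Milnor number mu = 6.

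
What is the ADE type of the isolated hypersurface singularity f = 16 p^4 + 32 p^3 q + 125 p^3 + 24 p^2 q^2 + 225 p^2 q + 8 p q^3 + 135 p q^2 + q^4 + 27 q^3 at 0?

The Hessian of f at 0 is [[0, 0], [0, 0]] with rank 0, so corank 2. A Groebner basis of the Jacobian ideal J(f) in C{p,q} is {q^4, p*q^2 + 17*q^3/30, p^2 + 6*p*q/5 + 9*q^2/25}; counting standard monomials gives mu = 6. Corank 2; j^3 = (5*p + 3*q)^3 is a perfect cube, so E-series; the 4-jet and mu = 6 give E_6.

E6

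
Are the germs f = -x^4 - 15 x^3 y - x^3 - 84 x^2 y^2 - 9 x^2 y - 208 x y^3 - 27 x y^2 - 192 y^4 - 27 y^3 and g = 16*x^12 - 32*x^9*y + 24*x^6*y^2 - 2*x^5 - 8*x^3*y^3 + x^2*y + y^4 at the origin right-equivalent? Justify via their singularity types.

No.

The Hessian of f at 0 is [[0, 0], [0, 0]] with rank 0, so corank 2. A Groebner basis of the Jacobian ideal J(f) in C{x,y} is {3*x^2 + 18*x*y + y^4 + y^3 + 27*y^2, x^3 + 63*x^2 + 378*x*y + 48*y^3 + 567*y^2, x^2*y - 13*x^2 - 78*x*y - 40*y^3/3 - 117*y^2, 2*x^2 + x*y^2 + 12*x*y + 11*y^3/3 + 18*y^2}; counting standard monomials gives mu = 7. Corank 2; j^3 = -(x + 3*y)^3 is a perfect cube, so E-series; the 4-jet and mu = 7 give E_7. The Hessian of g at 0 is [[0, 0], [0, 0]] with rank 0, so corank 2. A Groebner basis of the Jacobian ideal J(g) in C{x,y} is {x^3, x^2/4 + y^3, x*y}; counting standard monomials gives mu = 5. Corank 2; j^3 = x^2*y has shape L^2 M (L != M), so D-series; mu = 5 gives D_5. f is E_7 but g is D_5, hence not right-equivalent.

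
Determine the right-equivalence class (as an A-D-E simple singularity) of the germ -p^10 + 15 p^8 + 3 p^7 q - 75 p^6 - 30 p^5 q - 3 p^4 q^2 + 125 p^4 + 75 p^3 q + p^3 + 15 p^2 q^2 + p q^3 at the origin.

The Hessian of f at 0 is [[0, 0], [0, 0]] with rank 0, so corank 2. A Groebner basis of the Jacobian ideal J(f) in C{p,q} is {3*p^2/25 + q^4 + q^3/25, p^3, p^2*q - p^2/25 - q^3/75, 2*p^2/5 + p*q^2 + 2*q^3/15}; counting standard monomials gives mu = 7. Corank 2; j^3 = p^3 is a perfect cube, so E-series; the 4-jet and mu = 7 give E_7.

E_7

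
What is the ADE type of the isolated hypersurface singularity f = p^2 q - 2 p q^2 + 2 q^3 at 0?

The Hessian of f at 0 has rank 0. Corank 2; j^3 = q*(p^2 - 2*p*q + 2*q^2) splits into three distinct lines over C (the quadratic factor has nonzero discriminant), so D_4.

D4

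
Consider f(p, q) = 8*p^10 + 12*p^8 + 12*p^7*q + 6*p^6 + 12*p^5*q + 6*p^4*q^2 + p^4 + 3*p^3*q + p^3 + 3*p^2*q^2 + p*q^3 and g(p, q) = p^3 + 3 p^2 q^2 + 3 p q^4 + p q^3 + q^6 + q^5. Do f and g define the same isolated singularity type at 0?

Yes.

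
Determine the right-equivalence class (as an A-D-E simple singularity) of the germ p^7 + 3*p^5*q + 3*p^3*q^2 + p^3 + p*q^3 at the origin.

E_7

The Hessian of f at 0 has rank 0. Corank 2; j^3 = p^3 is a perfect cube, so E-series; the 4-jet and mu = 7 give E_7.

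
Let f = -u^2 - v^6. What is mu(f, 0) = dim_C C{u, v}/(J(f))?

5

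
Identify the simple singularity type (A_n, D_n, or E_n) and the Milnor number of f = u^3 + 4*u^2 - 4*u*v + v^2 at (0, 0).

The Hessian of f at 0 has rank 1. Corank 1: A-series; mu = 2 gives A_2.

Type A2, Milnor number mu = 2.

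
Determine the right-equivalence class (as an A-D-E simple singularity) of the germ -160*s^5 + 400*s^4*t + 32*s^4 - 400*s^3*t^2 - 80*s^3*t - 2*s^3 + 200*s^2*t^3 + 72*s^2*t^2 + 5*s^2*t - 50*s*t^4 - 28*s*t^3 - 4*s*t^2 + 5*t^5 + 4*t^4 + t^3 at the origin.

D_{6}

The Hessian of f at 0 has rank 0. Corank 2; j^3 = -(s - t)^2*(2*s - t) has shape L^2 M (L != M), so D-series; mu = 6 gives D_6.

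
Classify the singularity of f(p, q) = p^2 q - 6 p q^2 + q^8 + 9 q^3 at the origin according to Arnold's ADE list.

D9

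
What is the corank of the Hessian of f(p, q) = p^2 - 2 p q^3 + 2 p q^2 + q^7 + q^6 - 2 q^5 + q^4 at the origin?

1

The Hessian at 0 is [[2, 0], [0, 0]] of rank 1; hence corank 1.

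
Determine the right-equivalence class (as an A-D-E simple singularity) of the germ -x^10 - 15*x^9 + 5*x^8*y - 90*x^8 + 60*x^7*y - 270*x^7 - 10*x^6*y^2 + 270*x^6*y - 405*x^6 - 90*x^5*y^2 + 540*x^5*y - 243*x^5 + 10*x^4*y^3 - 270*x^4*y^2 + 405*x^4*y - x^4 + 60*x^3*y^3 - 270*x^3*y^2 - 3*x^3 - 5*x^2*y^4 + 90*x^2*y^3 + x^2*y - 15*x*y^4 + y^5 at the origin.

D6

The Hessian of f at 0 is [[0, 0], [0, 0]] with rank 0, so corank 2. A Groebner basis of the Jacobian ideal J(f) in C{x,y} is {x*y/15 + y^4, x*y^2, x^2 - x*y/3}; counting standard monomials gives mu = 6. Corank 2; j^3 = -x^2*(3*x - y) has shape L^2 M (L != M), so D-series; mu = 6 gives D_6.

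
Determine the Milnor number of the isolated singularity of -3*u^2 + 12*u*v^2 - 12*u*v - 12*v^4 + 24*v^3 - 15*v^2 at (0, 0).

The Hessian of f at 0 has rank 2. Corank 0: nondegenerate Morse point, so A_1.

1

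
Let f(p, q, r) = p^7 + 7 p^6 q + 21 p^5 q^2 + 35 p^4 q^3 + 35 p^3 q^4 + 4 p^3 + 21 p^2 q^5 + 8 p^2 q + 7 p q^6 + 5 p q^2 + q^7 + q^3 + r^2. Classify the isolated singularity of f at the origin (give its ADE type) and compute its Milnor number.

Type D8, Milnor number mu = 8.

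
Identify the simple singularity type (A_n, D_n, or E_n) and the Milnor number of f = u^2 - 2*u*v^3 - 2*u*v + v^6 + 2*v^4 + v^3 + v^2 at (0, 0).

Type A_2, Milnor number mu = 2.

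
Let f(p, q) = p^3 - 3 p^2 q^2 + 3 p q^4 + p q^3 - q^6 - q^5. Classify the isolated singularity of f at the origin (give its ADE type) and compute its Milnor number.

The Hessian of f at 0 is [[0, 0], [0, 0]] with rank 0, so corank 2. A Groebner basis of the Jacobian ideal J(f) in C{p,q} is {-p^2 + q^4 - q^3/3, p^3, p^2*q + p^2/3 + q^3/9, -p^2 + p*q^2 - q^3/3}; counting standard monomials gives mu = 7. Corank 2; j^3 = p^3 is a perfect cube, so E-series; the 4-jet and mu = 7 give E_7.

Type E_{7}, Milnor number mu = 7.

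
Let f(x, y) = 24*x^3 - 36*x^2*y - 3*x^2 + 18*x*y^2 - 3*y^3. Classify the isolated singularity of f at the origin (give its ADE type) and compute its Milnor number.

The Hessian of f at 0 is [[-6, 0], [0, 0]] with rank 1, so corank 1. A Groebner basis of the Jacobian ideal J(f) in C{x,y} is {y^2, x}; counting standard monomials gives mu = 2. Corank 1: A-series; mu = 2 gives A_2.

Type A2, Milnor number mu = 2.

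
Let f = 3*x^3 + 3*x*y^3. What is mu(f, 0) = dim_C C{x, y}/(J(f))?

7

The Hessian of f at 0 is [[0, 0], [0, 0]] with rank 0, so corank 2. A Groebner basis of the Jacobian ideal J(f) in C{x,y} is {x^3, x*y^2, 3*x^2 + y^3}; counting standard monomials gives mu = 7. Corank 2; j^3 = 3*x^3 is a perfect cube, so E-series; the 4-jet and mu = 7 give E_7.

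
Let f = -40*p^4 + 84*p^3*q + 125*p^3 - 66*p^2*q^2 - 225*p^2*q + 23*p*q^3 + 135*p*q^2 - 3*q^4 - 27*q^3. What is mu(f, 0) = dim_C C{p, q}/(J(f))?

7

The Hessian of f at 0 has rank 0. Corank 2; j^3 = (5*p - 3*q)^3 is a perfect cube, so E-series; the 4-jet and mu = 7 give E_7.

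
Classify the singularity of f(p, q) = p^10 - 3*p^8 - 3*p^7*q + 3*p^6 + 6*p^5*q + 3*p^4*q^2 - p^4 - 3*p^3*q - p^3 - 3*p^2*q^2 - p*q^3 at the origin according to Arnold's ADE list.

E7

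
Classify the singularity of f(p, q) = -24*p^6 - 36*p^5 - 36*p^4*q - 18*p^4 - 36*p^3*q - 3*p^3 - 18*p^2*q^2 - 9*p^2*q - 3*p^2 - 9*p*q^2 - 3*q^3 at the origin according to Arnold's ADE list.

A_{2}

The Hessian of f at 0 is [[-6, 0], [0, 0]] with rank 1, so corank 1. A Groebner basis of the Jacobian ideal J(f) in C{p,q} is {q^2, p}; counting standard monomials gives mu = 2. Corank 1: A-series; mu = 2 gives A_2.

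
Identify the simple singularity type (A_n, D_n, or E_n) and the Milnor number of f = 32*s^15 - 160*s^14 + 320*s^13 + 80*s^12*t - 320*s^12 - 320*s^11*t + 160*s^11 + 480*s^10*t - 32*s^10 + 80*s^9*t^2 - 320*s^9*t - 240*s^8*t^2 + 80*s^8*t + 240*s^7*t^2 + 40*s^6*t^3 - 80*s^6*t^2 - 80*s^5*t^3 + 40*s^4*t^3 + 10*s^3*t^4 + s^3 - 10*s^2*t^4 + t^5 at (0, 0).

Type E_8, Milnor number mu = 8.

The Hessian of f at 0 is [[0, 0], [0, 0]] with rank 0, so corank 2. A Groebner basis of the Jacobian ideal J(f) in C{s,t} is {t^4, s^2}; counting standard monomials gives mu = 8. Corank 2; j^3 = s^3 is a perfect cube, so E-series; the 5-jet and mu = 8 give E_8.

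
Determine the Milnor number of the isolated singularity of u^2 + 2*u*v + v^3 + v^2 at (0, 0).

2

The Hessian of f at 0 has rank 1. Corank 1: A-series; mu = 2 gives A_2.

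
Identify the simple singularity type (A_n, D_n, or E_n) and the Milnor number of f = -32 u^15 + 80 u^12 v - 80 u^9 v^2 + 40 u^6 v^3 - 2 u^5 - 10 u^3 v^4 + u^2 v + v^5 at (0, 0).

The Hessian of f at 0 is [[0, 0], [0, 0]] with rank 0, so corank 2. A Groebner basis of the Jacobian ideal J(f) in C{u,v} is {u^2/5 + v^4, u^3, u*v}; counting standard monomials gives mu = 6. Corank 2; j^3 = u^2*v has shape L^2 M (L != M), so D-series; mu = 6 gives D_6.

Type D_{6}, Milnor number mu = 6.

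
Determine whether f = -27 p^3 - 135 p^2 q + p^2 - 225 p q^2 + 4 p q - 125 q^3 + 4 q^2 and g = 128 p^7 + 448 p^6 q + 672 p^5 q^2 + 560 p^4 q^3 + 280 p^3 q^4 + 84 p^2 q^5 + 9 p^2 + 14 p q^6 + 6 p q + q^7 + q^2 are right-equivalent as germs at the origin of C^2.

No.

The Hessian of f at 0 has rank 1. Corank 1: A-series; mu = 2 gives A_2. The Hessian of g at 0 has rank 1. Corank 1: A-series; mu = 6 gives A_6. f is A_2 but g is A_6, hence not right-equivalent.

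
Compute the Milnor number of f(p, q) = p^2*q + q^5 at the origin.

6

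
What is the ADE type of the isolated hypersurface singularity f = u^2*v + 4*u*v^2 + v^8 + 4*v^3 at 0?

D_{9}

The Hessian of f at 0 has rank 0. Corank 2; j^3 = v*(u + 2*v)^2 has shape L^2 M (L != M), so D-series; mu = 9 gives D_9.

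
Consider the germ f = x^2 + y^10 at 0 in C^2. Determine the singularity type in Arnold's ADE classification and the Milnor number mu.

Type A_9, Milnor number mu = 9.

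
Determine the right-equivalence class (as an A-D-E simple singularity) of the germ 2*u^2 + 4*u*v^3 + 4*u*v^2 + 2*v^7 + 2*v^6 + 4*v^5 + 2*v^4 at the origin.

The Hessian of f at 0 is [[4, 0], [0, 0]] with rank 1, so corank 1. A Groebner basis of the Jacobian ideal J(f) in C{u,v} is {u^3, u^2*v - u^2/2 - u*v/2 + u/2 + v^2/2, u^2/2 + u*v^2 - u*v/2 + u/2 + v^2/2, u + v^3 + v^2}; counting standard monomials gives mu = 6. Corank 1: A-series; mu = 6 gives A_6.

A6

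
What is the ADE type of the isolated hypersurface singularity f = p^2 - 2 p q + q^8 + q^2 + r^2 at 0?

The Hessian of f at 0 has rank 2. Corank 1: A-series; mu = 7 gives A_7.

A_{7}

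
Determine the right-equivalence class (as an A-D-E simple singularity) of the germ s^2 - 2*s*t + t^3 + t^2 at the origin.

A_2

The Hessian of f at 0 has rank 1. Corank 1: A-series; mu = 2 gives A_2.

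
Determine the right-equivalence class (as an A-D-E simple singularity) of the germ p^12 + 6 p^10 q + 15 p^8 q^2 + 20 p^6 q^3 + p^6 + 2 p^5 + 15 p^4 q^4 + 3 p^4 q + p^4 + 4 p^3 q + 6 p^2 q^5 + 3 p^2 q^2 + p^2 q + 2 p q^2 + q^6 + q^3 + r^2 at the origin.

D_{7}

The Hessian of f at 0 has rank 1. Corank 2; j^3 = q*(p + q)^2 has shape L^2 M (L != M), so D-series; mu = 7 gives D_7.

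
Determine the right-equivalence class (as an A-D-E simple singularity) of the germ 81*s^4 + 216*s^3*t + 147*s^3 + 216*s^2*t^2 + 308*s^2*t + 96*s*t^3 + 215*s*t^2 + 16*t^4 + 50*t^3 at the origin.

D_5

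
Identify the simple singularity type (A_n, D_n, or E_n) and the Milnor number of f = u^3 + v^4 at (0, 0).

Type E_6, Milnor number mu = 6.

The Hessian of f at 0 has rank 0. Corank 2; j^3 = u^3 is a perfect cube, so E-series; the 4-jet and mu = 6 give E_6.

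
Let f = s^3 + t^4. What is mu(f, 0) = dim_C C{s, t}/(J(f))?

6

The Hessian of f at 0 is [[0, 0], [0, 0]] with rank 0, so corank 2. A Groebner basis of the Jacobian ideal J(f) in C{s,t} is {t^3, s^2}; counting standard monomials gives mu = 6. Corank 2; j^3 = s^3 is a perfect cube, so E-series; the 4-jet and mu = 6 give E_6.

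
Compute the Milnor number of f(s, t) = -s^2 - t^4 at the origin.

3

The Hessian of f at 0 is [[-2, 0], [0, 0]] with rank 1, so corank 1. A Groebner basis of the Jacobian ideal J(f) in C{s,t} is {t^3, s}; counting standard monomials gives mu = 3. Corank 1: A-series; mu = 3 gives A_3.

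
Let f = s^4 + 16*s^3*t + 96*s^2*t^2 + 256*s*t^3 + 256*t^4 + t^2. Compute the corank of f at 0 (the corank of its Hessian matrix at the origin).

The Hessian at 0 is [[0, 0], [0, 2]] of rank 1; hence corank 1.

1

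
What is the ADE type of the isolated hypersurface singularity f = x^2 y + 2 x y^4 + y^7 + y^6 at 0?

The Hessian of f at 0 has rank 0. Corank 2; j^3 = x^2*y has shape L^2 M (L != M), so D-series; mu = 7 gives D_7.

D_7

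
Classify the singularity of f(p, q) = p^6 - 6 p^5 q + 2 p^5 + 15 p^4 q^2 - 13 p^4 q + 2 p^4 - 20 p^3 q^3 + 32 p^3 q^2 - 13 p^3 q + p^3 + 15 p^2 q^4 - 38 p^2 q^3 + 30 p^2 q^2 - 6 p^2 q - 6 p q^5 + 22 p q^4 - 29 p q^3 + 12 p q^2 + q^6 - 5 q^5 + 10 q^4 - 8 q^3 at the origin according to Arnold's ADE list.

E_{7}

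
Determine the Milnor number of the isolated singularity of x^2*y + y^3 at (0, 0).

4

The Hessian of f at 0 is [[0, 0], [0, 0]] with rank 0, so corank 2. A Groebner basis of the Jacobian ideal J(f) in C{x,y} is {y^3, x^2 + 3*y^2, x*y}; counting standard monomials gives mu = 4. Corank 2; j^3 = y*(x^2 + y^2) splits into three distinct lines over C (the quadratic factor has nonzero discriminant), so D_4.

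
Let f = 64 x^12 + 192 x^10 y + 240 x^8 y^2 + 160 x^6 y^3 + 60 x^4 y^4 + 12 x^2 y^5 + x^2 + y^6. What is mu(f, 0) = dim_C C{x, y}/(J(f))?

The Hessian of f at 0 has rank 1. Corank 1: A-series; mu = 5 gives A_5.

5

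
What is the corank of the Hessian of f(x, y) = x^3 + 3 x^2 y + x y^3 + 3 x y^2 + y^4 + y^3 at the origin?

2

The Hessian at 0 is [[0, 0], [0, 0]] of rank 0; hence corank 2.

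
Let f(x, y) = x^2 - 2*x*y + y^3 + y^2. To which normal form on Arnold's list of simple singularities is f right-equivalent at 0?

A2

The Hessian of f at 0 is [[2, -2], [-2, 2]] with rank 1, so corank 1. A Groebner basis of the Jacobian ideal J(f) in C{x,y} is {y^2, x - y}; counting standard monomials gives mu = 2. Corank 1: A-series; mu = 2 gives A_2.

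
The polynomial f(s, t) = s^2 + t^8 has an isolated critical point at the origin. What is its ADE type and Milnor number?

The Hessian of f at 0 has rank 1. Corank 1: A-series; mu = 7 gives A_7.

Type A_7, Milnor number mu = 7.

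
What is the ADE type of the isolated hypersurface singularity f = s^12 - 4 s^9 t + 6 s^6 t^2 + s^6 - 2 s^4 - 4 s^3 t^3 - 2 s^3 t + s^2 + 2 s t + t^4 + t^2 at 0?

The Hessian of f at 0 has rank 1. Corank 1: A-series; mu = 3 gives A_3.

A_3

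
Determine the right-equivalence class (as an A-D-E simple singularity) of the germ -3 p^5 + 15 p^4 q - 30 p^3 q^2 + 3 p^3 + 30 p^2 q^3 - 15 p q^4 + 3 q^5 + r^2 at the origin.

E8

The Hessian of f at 0 is [[0, 0, 0], [0, 0, 0], [0, 0, 2]] with rank 1, so corank 2. A Groebner basis of the Jacobian ideal J(f) in C{p,q,r} is {q^5, p*q^3 - q^4/4, p^2, r}; counting standard monomials gives mu = 8. Corank 2; j^3 = 3*p^3 is a perfect cube, so E-series; the 5-jet and mu = 8 give E_8.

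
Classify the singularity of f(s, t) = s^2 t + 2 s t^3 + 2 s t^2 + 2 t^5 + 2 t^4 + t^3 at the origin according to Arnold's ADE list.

D_6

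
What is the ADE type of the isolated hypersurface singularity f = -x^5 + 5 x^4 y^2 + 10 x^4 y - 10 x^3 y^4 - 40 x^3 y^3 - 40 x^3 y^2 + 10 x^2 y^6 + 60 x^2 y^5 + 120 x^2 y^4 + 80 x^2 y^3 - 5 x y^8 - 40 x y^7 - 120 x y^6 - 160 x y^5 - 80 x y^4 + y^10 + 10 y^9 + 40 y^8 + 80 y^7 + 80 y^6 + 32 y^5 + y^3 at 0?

E_8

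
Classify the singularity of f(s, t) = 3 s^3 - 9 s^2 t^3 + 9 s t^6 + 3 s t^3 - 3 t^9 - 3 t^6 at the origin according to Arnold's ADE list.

The Hessian of f at 0 is [[0, 0], [0, 0]] with rank 0, so corank 2. A Groebner basis of the Jacobian ideal J(f) in C{s,t} is {s^3, s*t^2, 3*s^2 + t^3}; counting standard monomials gives mu = 7. Corank 2; j^3 = 3*s^3 is a perfect cube, so E-series; the 4-jet and mu = 7 give E_7.

E_{7}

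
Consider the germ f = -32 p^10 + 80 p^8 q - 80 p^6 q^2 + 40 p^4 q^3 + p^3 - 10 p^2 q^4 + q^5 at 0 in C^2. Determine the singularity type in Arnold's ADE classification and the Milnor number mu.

Type E_8, Milnor number mu = 8.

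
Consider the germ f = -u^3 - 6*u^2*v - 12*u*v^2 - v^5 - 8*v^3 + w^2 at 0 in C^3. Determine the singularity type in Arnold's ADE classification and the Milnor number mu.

Type E8, Milnor number mu = 8.

The Hessian of f at 0 is [[0, 0, 0], [0, 0, 0], [0, 0, 2]] with rank 1, so corank 2. A Groebner basis of the Jacobian ideal J(f) in C{u,v,w} is {v^4, u^2 + 4*u*v + 4*v^2, w}; counting standard monomials gives mu = 8. Corank 2; j^3 = -(u + 2*v)^3 is a perfect cube, so E-series; the 5-jet and mu = 8 give E_8.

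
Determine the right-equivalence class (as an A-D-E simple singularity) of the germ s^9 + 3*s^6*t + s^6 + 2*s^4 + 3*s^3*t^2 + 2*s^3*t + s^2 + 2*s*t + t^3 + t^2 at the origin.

A_2

The Hessian of f at 0 is [[2, 2], [2, 2]] with rank 1, so corank 1. A Groebner basis of the Jacobian ideal J(f) in C{s,t} is {t^2, s + t}; counting standard monomials gives mu = 2. Corank 1: A-series; mu = 2 gives A_2.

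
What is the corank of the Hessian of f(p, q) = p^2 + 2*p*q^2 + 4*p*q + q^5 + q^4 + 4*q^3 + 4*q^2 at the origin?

1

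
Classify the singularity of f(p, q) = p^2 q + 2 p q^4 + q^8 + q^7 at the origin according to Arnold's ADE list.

D_{9}

The Hessian of f at 0 has rank 0. Corank 2; j^3 = p^2*q has shape L^2 M (L != M), so D-series; mu = 9 gives D_9.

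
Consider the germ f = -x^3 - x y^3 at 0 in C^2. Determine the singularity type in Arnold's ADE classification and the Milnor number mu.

Type E7, Milnor number mu = 7.

The Hessian of f at 0 has rank 0. Corank 2; j^3 = -x^3 is a perfect cube, so E-series; the 4-jet and mu = 7 give E_7.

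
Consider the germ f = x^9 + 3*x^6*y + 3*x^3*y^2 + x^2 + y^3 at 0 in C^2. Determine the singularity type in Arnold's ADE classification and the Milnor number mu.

The Hessian of f at 0 has rank 1. Corank 1: A-series; mu = 2 gives A_2.

Type A_{2}, Milnor number mu = 2.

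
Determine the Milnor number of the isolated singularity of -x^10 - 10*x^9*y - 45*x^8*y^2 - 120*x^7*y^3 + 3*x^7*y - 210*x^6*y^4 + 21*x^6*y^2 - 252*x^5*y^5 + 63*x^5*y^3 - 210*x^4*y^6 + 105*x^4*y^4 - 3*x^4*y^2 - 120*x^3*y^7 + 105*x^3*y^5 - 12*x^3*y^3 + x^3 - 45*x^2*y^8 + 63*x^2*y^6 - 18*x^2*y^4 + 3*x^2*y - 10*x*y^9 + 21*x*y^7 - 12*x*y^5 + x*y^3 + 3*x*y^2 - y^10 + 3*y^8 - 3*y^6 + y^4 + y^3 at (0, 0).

7

The Hessian of f at 0 is [[0, 0], [0, 0]] with rank 0, so corank 2. A Groebner basis of the Jacobian ideal J(f) in C{x,y} is {x^3 + 3*x^2*y + 6*x^2 + 12*x*y + 6*y^2, -3*x^2 + x*y^2 - 6*x*y - 3*y^2, 3*x^2 + 6*x*y + y^3 + 3*y^2}; counting standard monomials gives mu = 7. Corank 2; j^3 = (x + y)^3 is a perfect cube, so E-series; the 4-jet and mu = 7 give E_7.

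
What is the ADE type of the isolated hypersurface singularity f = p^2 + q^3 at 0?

A_{2}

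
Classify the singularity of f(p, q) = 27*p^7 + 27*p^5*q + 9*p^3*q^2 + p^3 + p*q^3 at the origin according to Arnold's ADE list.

E_{7}

The Hessian of f at 0 has rank 0. Corank 2; j^3 = p^3 is a perfect cube, so E-series; the 4-jet and mu = 7 give E_7.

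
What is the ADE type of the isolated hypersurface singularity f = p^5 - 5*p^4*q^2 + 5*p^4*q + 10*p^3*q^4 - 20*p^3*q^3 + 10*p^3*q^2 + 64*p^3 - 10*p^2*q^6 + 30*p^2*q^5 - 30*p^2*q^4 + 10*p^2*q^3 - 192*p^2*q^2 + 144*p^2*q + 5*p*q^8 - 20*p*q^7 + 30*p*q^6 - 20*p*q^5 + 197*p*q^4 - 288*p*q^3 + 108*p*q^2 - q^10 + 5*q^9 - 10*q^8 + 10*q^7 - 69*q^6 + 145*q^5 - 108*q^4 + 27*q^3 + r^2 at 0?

The Hessian of f at 0 is [[0, 0, 0], [0, 0, 0], [0, 0, 2]] with rank 1, so corank 2. A Groebner basis of the Jacobian ideal J(f) in C{p,q,r} is {-13*p^2/16 + p*q^3 + 13*p*q^2/8 - 39*p*q/32 + 39*q^3/32 - 117*q^2/256, p^2 - 2*p*q^2 + 3*p*q/2 + q^4 - 3*q^3/2 + 9*q^2/16, p^3 + 9*p^2/32 - 9*p*q^2/4 + 27*p*q/64 - 81*q^3/64 + 81*q^2/512, p^2*q - p^2/8 + 7*p*q^2/4 - 3*p*q/16 + 3*q^3/4 - 9*q^2/128, r}; counting standard monomials gives mu = 8. Corank 2; j^3 = (4*p + 3*q)^3 is a perfect cube, so E-series; the 5-jet and mu = 8 give E_8.

E_{8}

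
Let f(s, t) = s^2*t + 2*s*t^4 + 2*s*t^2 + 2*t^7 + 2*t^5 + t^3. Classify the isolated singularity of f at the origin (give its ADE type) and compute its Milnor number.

Type D_{8}, Milnor number mu = 8.

The Hessian of f at 0 is [[0, 0], [0, 0]] with rank 0, so corank 2. A Groebner basis of the Jacobian ideal J(f) in C{s,t} is {-s^2/6 + s*t^3 - 4*s*t/3 - 7*t^2/6, s*t + t^4 + t^2, s^3 - 3*s*t^2 - 2*t^3, s^2*t + 2*s*t^2 + t^3}; counting standard monomials gives mu = 8. Corank 2; j^3 = t*(s + t)^2 has shape L^2 M (L != M), so D-series; mu = 8 gives D_8.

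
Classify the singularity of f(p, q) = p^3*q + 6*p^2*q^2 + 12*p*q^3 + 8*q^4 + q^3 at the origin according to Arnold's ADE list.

E7

The Hessian of f at 0 has rank 0. Corank 2; j^3 = q^3 is a perfect cube, so E-series; the 4-jet and mu = 7 give E_7.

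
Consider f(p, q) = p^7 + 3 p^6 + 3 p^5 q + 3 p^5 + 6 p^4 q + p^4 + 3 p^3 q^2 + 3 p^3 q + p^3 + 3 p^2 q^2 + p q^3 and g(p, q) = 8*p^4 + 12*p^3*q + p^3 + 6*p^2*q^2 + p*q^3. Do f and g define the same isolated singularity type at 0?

The Hessian of f at 0 has rank 0. Corank 2; j^3 = p^3 is a perfect cube, so E-series; the 4-jet and mu = 7 give E_7. The Hessian of g at 0 has rank 0. Corank 2; j^3 = p^3 is a perfect cube, so E-series; the 4-jet and mu = 7 give E_7. Both have type E_7, hence right-equivalent.

Yes.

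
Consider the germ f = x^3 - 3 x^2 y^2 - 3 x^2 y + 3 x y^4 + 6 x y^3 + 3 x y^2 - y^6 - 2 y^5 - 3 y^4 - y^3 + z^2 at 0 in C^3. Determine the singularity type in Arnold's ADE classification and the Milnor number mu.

The Hessian of f at 0 has rank 1. Corank 2; j^3 = (x - y)^3 is a perfect cube, so E-series; the 5-jet and mu = 8 give E_8.

Type E_{8}, Milnor number mu = 8.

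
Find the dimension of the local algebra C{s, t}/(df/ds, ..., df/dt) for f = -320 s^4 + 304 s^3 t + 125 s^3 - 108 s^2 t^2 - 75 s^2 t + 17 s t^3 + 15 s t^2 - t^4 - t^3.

7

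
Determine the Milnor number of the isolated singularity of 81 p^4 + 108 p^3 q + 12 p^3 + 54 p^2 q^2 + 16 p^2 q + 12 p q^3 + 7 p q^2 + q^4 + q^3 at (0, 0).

5

The Hessian of f at 0 is [[0, 0], [0, 0]] with rank 0, so corank 2. A Groebner basis of the Jacobian ideal J(f) in C{p,q} is {p*q^2 + 2*p*q/3 + q^2/3, -4*p*q/3 + q^3 - 2*q^2/3, p^2 + 5*p*q/6 + q^2/6}; counting standard monomials gives mu = 5. Corank 2; j^3 = (2*p + q)^2*(3*p + q) has shape L^2 M (L != M), so D-series; mu = 5 gives D_5.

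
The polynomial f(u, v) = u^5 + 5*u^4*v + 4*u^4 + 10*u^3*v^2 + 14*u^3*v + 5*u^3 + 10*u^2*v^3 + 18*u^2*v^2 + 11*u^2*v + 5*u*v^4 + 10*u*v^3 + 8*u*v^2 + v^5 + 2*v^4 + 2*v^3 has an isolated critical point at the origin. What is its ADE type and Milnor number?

Type D_4, Milnor number mu = 4.

The Hessian of f at 0 has rank 0. Corank 2; j^3 = (u + v)*(5*u^2 + 6*u*v + 2*v^2) splits into three distinct lines over C (the quadratic factor has nonzero discriminant), so D_4.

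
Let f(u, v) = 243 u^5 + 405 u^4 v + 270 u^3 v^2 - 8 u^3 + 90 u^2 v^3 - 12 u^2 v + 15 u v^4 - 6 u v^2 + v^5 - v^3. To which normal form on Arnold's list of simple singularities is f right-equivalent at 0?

The Hessian of f at 0 is [[0, 0], [0, 0]] with rank 0, so corank 2. A Groebner basis of the Jacobian ideal J(f) in C{u,v} is {v^5, u*v^3 + 11*v^4/24, u^2 + u*v + v^2/4}; counting standard monomials gives mu = 8. Corank 2; j^3 = -(2*u + v)^3 is a perfect cube, so E-series; the 5-jet and mu = 8 give E_8.

E_{8}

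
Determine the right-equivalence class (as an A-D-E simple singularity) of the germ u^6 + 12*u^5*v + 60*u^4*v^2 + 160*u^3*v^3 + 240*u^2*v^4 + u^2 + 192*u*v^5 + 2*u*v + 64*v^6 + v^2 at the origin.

The Hessian of f at 0 has rank 1. Corank 1: A-series; mu = 5 gives A_5.

A_5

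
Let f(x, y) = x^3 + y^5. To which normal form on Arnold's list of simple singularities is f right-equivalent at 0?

E_8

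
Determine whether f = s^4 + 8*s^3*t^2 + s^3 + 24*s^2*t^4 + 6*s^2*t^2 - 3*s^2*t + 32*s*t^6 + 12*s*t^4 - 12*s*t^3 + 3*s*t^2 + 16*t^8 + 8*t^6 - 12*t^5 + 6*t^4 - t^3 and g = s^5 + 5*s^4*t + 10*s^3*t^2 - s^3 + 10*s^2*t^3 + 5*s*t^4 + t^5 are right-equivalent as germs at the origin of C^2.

The Hessian of f at 0 has rank 0. Corank 2; j^3 = (s - t)^3 is a perfect cube, so E-series; the 4-jet and mu = 6 give E_6. The Hessian of g at 0 has rank 0. Corank 2; j^3 = -s^3 is a perfect cube, so E-series; the 5-jet and mu = 8 give E_8. f is E_6 but g is E_8, hence not right-equivalent.

No.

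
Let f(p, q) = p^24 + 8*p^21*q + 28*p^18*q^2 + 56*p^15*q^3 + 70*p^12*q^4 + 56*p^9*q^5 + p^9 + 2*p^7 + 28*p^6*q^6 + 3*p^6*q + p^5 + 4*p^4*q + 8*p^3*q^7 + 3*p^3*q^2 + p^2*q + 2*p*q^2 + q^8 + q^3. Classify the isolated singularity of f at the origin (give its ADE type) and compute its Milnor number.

Type D_9, Milnor number mu = 9.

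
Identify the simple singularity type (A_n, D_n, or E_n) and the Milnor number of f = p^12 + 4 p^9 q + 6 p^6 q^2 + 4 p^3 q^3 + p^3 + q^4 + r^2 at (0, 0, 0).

Type E_{6}, Milnor number mu = 6.

The Hessian of f at 0 has rank 1. Corank 2; j^3 = p^3 is a perfect cube, so E-series; the 4-jet and mu = 6 give E_6.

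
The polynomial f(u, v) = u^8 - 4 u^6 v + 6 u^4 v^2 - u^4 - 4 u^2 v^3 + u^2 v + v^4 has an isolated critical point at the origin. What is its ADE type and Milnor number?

Type D_5, Milnor number mu = 5.

The Hessian of f at 0 is [[0, 0], [0, 0]] with rank 0, so corank 2. A Groebner basis of the Jacobian ideal J(f) in C{u,v} is {u^3, u^2/4 + v^3, u*v}; counting standard monomials gives mu = 5. Corank 2; j^3 = u^2*v has shape L^2 M (L != M), so D-series; mu = 5 gives D_5.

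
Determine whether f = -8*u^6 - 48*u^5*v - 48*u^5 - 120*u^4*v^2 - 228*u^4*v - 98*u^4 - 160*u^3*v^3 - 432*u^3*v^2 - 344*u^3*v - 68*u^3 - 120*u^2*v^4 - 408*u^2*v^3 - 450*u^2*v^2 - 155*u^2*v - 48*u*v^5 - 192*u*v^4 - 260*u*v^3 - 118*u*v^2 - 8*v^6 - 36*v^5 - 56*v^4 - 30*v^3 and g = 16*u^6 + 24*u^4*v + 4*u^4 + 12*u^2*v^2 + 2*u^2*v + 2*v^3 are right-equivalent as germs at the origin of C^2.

Yes.

The Hessian of f at 0 has rank 0. Corank 2; j^3 = -(4*u + 3*v)*(17*u^2 + 26*u*v + 10*v^2) splits into three distinct lines over C (the quadratic factor has nonzero discriminant), so D_4. The Hessian of g at 0 has rank 0. Corank 2; j^3 = 2*v*(u^2 + v^2) splits into three distinct lines over C (the quadratic factor has nonzero discriminant), so D_4. Both have type D_4, hence right-equivalent.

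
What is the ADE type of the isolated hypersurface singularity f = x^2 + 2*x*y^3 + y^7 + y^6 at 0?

A_6

The Hessian of f at 0 is [[2, 0], [0, 0]] with rank 1, so corank 1. A Groebner basis of the Jacobian ideal J(f) in C{x,y} is {x + y^3, x^2}; counting standard monomials gives mu = 6. Corank 1: A-series; mu = 6 gives A_6.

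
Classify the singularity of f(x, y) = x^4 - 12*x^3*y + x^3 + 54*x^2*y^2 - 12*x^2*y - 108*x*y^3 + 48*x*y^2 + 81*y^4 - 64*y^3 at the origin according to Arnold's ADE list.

E6

The Hessian of f at 0 is [[0, 0], [0, 0]] with rank 0, so corank 2. A Groebner basis of the Jacobian ideal J(f) in C{x,y} is {y^4, x*y^2 - 11*y^3/3, x^2 - 8*x*y + 16*y^2}; counting standard monomials gives mu = 6. Corank 2; j^3 = (x - 4*y)^3 is a perfect cube, so E-series; the 4-jet and mu = 6 give E_6.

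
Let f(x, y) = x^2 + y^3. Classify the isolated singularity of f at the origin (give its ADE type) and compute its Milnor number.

The Hessian of f at 0 is [[2, 0], [0, 0]] with rank 1, so corank 1. A Groebner basis of the Jacobian ideal J(f) in C{x,y} is {y^2, x}; counting standard monomials gives mu = 2. Corank 1: A-series; mu = 2 gives A_2.

Type A_2, Milnor number mu = 2.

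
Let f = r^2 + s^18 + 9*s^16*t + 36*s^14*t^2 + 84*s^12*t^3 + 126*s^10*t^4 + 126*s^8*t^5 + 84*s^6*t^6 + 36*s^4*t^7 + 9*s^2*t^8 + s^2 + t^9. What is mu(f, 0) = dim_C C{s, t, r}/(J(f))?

8

The Hessian of f at 0 has rank 2. Corank 1: A-series; mu = 8 gives A_8.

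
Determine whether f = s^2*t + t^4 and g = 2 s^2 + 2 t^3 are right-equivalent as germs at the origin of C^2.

The Hessian of f at 0 has rank 0. Corank 2; j^3 = s^2*t has shape L^2 M (L != M), so D-series; mu = 5 gives D_5. The Hessian of g at 0 has rank 1. Corank 1: A-series; mu = 2 gives A_2. f is D_5 but g is A_2, hence not right-equivalent.

No.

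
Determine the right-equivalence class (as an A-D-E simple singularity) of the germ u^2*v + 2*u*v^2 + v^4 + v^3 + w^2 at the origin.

D5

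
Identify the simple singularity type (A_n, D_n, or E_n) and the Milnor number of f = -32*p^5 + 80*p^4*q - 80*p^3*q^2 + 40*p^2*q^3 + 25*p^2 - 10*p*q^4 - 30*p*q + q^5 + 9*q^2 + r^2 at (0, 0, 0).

Type A_{4}, Milnor number mu = 4.

The Hessian of f at 0 is [[50, -30, 0], [-30, 18, 0], [0, 0, 2]] with rank 2, so corank 1. A Groebner basis of the Jacobian ideal J(f) in C{p,q,r} is {q^4, p - 3*q/5, r}; counting standard monomials gives mu = 4. Corank 1: A-series; mu = 4 gives A_4.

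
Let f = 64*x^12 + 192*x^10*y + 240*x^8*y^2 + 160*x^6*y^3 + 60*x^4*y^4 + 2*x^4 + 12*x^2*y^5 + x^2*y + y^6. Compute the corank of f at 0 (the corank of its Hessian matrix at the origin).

2

Hessian at 0 has rank 0.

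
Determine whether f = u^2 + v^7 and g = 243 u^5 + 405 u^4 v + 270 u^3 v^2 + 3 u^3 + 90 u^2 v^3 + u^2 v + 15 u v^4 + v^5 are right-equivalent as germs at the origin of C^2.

No.

The Hessian of f at 0 has rank 1. Corank 1: A-series; mu = 6 gives A_6. The Hessian of g at 0 has rank 0. Corank 2; j^3 = u^2*(3*u + v) has shape L^2 M (L != M), so D-series; mu = 6 gives D_6. f is A_6 but g is D_6, hence not right-equivalent.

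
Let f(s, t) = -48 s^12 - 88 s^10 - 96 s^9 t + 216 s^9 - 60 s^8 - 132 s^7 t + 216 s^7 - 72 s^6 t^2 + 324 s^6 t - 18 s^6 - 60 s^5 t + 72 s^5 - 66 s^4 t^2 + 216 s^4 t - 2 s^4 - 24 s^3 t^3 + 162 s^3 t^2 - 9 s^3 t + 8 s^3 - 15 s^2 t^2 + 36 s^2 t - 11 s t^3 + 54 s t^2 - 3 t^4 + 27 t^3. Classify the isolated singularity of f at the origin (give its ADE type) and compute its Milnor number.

The Hessian of f at 0 is [[0, 0], [0, 0]] with rank 0, so corank 2. A Groebner basis of the Jacobian ideal J(f) in C{s,t} is {768*s^2 + 2304*s*t + t^4 + 8*t^3 + 1728*t^2, s^3 - 180*s^2 - 540*s*t + 3*t^3/2 - 405*t^2, s^2*t + 88*s^2 + 264*s*t - 4*t^3/3 + 198*t^2, -32*s^2 + s*t^2 - 96*s*t + 7*t^3/6 - 72*t^2}; counting standard monomials gives mu = 7. Corank 2; j^3 = (2*s + 3*t)^3 is a perfect cube, so E-series; the 4-jet and mu = 7 give E_7.

Type E_{7}, Milnor number mu = 7.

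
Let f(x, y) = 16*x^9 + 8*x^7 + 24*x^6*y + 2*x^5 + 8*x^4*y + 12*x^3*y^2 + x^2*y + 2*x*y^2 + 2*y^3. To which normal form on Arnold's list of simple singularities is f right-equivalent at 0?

D4

The Hessian of f at 0 has rank 0. Corank 2; j^3 = y*(x^2 + 2*x*y + 2*y^2) splits into three distinct lines over C (the quadratic factor has nonzero discriminant), so D_4.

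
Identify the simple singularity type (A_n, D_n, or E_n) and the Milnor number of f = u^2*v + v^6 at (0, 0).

The Hessian of f at 0 has rank 0. Corank 2; j^3 = u^2*v has shape L^2 M (L != M), so D-series; mu = 7 gives D_7.

Type D_7, Milnor number mu = 7.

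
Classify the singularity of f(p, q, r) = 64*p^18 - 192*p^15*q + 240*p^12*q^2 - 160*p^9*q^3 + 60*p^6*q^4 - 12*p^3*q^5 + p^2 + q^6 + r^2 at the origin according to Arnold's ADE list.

The Hessian of f at 0 has rank 2. Corank 1: A-series; mu = 5 gives A_5.

A_{5}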